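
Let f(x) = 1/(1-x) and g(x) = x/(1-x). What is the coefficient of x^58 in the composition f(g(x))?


First simplify the composition: f(g(x)) = 1/(1 - x/(1-x)) = (1-x)/((1-x) - x) = (1-x)/(1-2x).
Now extract the coefficient. Write (1-x)/(1-2x) = 1/(1-2x) - x/(1-2x).
The coefficient of x^n in 1/(1-2x) is 2^n, and in x/(1-2x) is 2^(n-1) (for n >= 1).
So the coefficient of x^58 is 2^58 - 2^57 = 288230376151711744 - 144115188075855872 = 144115188075855872.

144115188075855872


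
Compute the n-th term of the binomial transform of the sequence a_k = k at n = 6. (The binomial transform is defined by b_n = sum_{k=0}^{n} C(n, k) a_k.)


With a_k = k, b_n = sum_{k=0}^{n} C(n, k) k. Using k * C(n, k) = n * C(n-1, k-1) gives b_n = n * sum_{k>=1} C(n-1, k-1) = n * 2^(n-1).
For n = 6: 6 * 2^5 = 6 * 32 = 192.

192


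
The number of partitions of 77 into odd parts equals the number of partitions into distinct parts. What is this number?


Computing partitions of 77 into odd parts (1, 3, 5, ...):
Using the generating function prod_{k>=0} 1/(1-x^(2k+1)),
the count is 58499

58499


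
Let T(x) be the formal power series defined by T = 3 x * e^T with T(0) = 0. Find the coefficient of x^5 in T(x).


Apply the Lagrange inversion formula: if T = 3 x * phi(T) with phi(t) = e^t, then
[x^n] T = 3^n * (1/n) [t^(n-1)] phi(t)^n = 3^n * (1/n) [t^(n-1)] e^(n t) = 3^n * (1/n) * n^(n-1) / (n-1)! = 3^n * n^(n-1) / n!.
When c = 1 this is the Cayley count of rooted labeled trees on n vertices, divided by n!.
For n = 5: 3^5 * 5^4 / 5! = 243 * 625/120 = 10125/8.

10125/8


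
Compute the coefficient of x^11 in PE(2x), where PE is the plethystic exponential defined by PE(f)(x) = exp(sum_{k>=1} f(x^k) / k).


With f(x) = 2x, the exponent is sum_{k>=1} 2 x^k / k = 2 * (-ln(1 - x)). Exponentiating:
PE(2x) = exp(-2 ln(1 - x)) = 1/(1 - x)^2.
By the negative binomial expansion, [x^n] 1/(1 - x)^2 = C(n + 1, 1).
For n = 11: C(12, 1) = 12.

12


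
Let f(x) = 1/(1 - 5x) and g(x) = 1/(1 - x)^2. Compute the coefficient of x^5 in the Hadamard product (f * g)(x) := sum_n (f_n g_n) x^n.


f has coefficients f_k = 5^k. For g = 1/(1 - x)^2 the coefficient is g_k = C(k + 1, 1) = k + 1. The Hadamard coefficient is (f * g)_k = 5^k * (k + 1).
For k = 5: 5^5 * 6 = 3125 * 6 = 18750.

18750


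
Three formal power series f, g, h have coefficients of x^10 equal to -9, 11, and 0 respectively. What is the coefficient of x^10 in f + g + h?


Series addition is componentwise:
-9 + 11 + 0
= 2

2


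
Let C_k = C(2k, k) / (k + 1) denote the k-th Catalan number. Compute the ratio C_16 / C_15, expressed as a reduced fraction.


Using C_k = (2k)! / (k! (k+1)!), the ratio C_{k+1}/C_k simplifies to
C_{k+1}/C_k = [(2k+2)! / ((k+1)! (k+2)!)] * [k! (k+1)! / (2k)!]
 = (2k+2)(2k+1) / ((k+1)(k+2)) = 2(2k+1) / (k+2).
For k = 15: 2(2*15 + 1) / (15 + 2) = 62/17 = 62/17.

62/17


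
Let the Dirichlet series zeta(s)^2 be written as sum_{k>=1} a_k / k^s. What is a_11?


The Dirichlet convolution of the constant function 1 with itself gives (1 * 1)(k) = sum_{d | k} 1 = d(k), the number of positive divisors of k.
Since zeta(s) = sum_{k>=1} 1/k^s, we have zeta(s)^2 = sum_{k>=1} d(k)/k^s, so a_k = d(k).
For k = 11: the divisors are 1, 11.
Count = 2.

2


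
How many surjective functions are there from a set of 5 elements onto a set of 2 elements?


By inclusion-exclusion on which target elements are missed, the number of surjections from an n-set onto a k-set is
surj(n, k) = sum_{j=0}^{k} (-1)^j C(k, j) (k - j)^n.
Equivalently surj(n, k) = k! * S(n, k), where S(n, k) is the Stirling number of the second kind.
For n = 5, k = 2:
S(5, 2) = 15, so
surj = 2! * 15 = 2 * 15 = 30.

30


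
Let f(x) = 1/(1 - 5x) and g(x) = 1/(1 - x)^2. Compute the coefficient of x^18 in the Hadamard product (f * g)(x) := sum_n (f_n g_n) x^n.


f has coefficients f_k = 5^k. For g = 1/(1 - x)^2 the coefficient is g_k = C(k + 1, 1) = k + 1. The Hadamard coefficient is (f * g)_k = 5^k * (k + 1).
For k = 18: 5^18 * 19 = 3814697265625 * 19 = 72479248046875.

72479248046875


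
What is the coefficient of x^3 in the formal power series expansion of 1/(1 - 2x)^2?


The general identity 1/(1 - c x)^r = sum_{k>=0} c^k C(k + r - 1, r - 1) x^k follows by substituting y = c x into 1/(1 - y)^r = sum_{k>=0} C(k + r - 1, r - 1) y^k.
For c = 2, r = 2, k = 3:
2^3 * C(4, 1) = 8 * 4 = 32.

32


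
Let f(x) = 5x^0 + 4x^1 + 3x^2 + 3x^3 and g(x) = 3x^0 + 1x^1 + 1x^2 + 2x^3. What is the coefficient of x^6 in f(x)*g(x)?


Cauchy product at x^6:
3*2
= 6

6


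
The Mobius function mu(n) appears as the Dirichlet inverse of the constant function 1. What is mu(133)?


133 = 7 * 19 (all distinct primes).
mu(133) = (-1)^2 = 1

1


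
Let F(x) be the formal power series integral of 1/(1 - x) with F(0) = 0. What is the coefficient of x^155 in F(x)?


1/(1 - x) = sum_{k>=0} x^k. Integrating termwise and using F(0) = 0 gives
F(x) = sum_{k>=0} x^(k+1) / (k+1) = sum_{m>=1} x^m / m = -ln(1 - x).
So the coefficient of x^155 is 1/155 = 1/155.

1/155


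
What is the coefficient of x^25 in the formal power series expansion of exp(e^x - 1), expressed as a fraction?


exp(e^x - 1) is the exponential generating function for the Bell numbers Bell_k: exp(e^x - 1) = sum_{k>=0} Bell_k x^k / k!.
So the coefficient of x^25 in exp(e^x - 1) is Bell_25 / 25!.
Computing: Bell_25 = 4638590332229999353 and 25! = 15511210043330985984000000, giving
4638590332229999353/15511210043330985984000000 = 356814640940769181/1193170003333152768000000.

356814640940769181/1193170003333152768000000


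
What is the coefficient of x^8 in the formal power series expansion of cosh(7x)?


The Maclaurin series is cosh(t) = sum_{m>=0} t^(2m) / (2m)!, so substituting t = 7x, only even powers of x are nonzero, with coefficient of x^(2m) equal to 7^(2m) / (2m)!.
For x^8 the coefficient is 7^8/8! = 5764801/40320 = 823543/5760.

823543/5760


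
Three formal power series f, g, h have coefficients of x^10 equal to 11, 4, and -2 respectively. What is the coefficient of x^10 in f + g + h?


Series addition is componentwise:
11 + 4 + -2
= 13

13


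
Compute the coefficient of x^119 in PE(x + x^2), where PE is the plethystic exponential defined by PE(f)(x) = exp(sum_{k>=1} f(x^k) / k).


With f(x) = x + x^2, the exponent is sum_{k>=1} (x^k + x^(2k)) / k = -ln(1 - x) - ln(1 - x^2). Exponentiating:
PE(x + x^2) = 1 / ((1 - x)(1 - x^2)).
This is the generating function for partitions of n into parts of size 1 or 2. The number of 2's can be any j in 0..59, and the rest are 1's, so
[x^119] = floor(119/2) + 1 = 60.

60


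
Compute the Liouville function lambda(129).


The Liouville function is lambda(k) = (-1)^Omega(k), where Omega(k) counts the prime factors of k with multiplicity.
Factoring: 129 = 3 * 43, so Omega(129) = 2.
lambda(129) = (-1)^2 = 1.

1


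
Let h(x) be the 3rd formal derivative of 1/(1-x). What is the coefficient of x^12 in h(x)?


Differentiating 3 times: d^3/dx^3 [1/(1-x)] = 3!/(1-x)^4.
The expansion 1/(1-x)^4 = sum_{k>=0} C(k+3, 3) x^k, so the coefficient of x^n in 3!/(1-x)^4 is 3! * C(n+3, 3).
For n = 12: 6 * C(15, 3) = 6 * 455 = 2730

2730


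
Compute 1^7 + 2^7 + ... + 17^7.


This power sum has a closed form given by Faulhaber's formula
sum_{k=1}^{m} k^p = (1 / (p + 1)) * sum_{j=0}^{p} C(p + 1, j) B_j m^(p + 1 - j),
but for small m direct computation is fastest:
1 + 128 + 2187 + 16384 + 78125 + 279936 + 823543 + 2097152 + 4782969 + 10000000 + 19487171 + 35831808 + 62748517 + 105413504 + 170859375 + 268435456 + 410338673 = 1091194929.

1091194929


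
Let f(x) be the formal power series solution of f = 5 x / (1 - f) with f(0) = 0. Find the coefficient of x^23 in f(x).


Apply Lagrange inversion: f = 5 x * phi(f) with phi(t) = 1/(1 - t), so
[x^n] f = 5^n * (1/n) [t^(n-1)] phi(t)^n = 5^n * (1/n) [t^(n-1)] (1 - t)^(-n) = 5^n * (1/n) C(2n - 2, n - 1) = 5^n * C_{n-1}.
For n = 23: C_22 = C(44, 22) / 23 = 2104098963720/23 = 91482563640.
With the 5^23 = 11920928955078125 factor, the coefficient is 11920928955078125 * 91482563640 = 1090557141780853271484375000.

1090557141780853271484375000


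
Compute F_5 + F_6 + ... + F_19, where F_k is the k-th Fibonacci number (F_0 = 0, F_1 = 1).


Use the identity sum_{k=0}^{N} F_k = F_{N+2} - 1 (which follows from F_{k+2} - F_{k+1} = F_k). Then
sum_{k=5}^{19} F_k = (F_{21} - 1) - (F_{6} - 1) = F_{21} - F_{6}.
Computing: F_{21} = 10946, F_{6} = 8, so
Sum = 10946 - 8 = 10938.

10938


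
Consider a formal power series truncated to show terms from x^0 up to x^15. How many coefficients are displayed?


From x^0 to x^15 inclusive, the count is 15 - 0 + 1 = 16.

16


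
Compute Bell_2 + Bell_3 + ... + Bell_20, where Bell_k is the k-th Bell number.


Recall Bell_k counts set partitions of a k-set (with Bell_0 = 1 by convention).
Bell_2 through Bell_20: 2, 5, 15, 52, 203, 877, 4140, 21147, 115975, 678570, 4213597, 27644437, 190899322, 1382958545, 10480142147, 82864869804, 682076806159, 5832742205057, 51724158235372
Sum = 2 + 5 + 15 + 52 + 203 + 877 + 4140 + 21147 + 115975 + 678570 + 4213597 + 27644437 + 190899322 + 1382958545 + 10480142147 + 82864869804 + 682076806159 + 5832742205057 + 51724158235372 = 58333928795426.

58333928795426


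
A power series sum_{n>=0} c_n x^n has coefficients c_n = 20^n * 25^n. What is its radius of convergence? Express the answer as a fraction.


By the root test (Cauchy-Hadamard), the radius is R = 1 / limsup_n |c_n|^(1/n).
Here |c_n|^(1/n) = (20^n * 25^n)^(1/n) = 20 * 25 = 500 for all n.
So R = 1/500 = 1/500.

1/500


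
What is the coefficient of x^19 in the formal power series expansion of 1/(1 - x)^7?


The negative binomial / multiset identity is
1/(1 - x)^r = sum_{k>=0} C(k + r - 1, r - 1) x^k.
Here r = 7 and k = 19, so the coefficient is
C(19 + 6, 6) = C(25, 6)
= 177100

177100


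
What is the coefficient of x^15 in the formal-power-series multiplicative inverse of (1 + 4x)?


The inverse is 1/(1 + 4x). Apply the geometric identity 1/(1 - y) = sum_{k>=0} y^k with y = -4x:
1/(1 + 4x) = sum_{k>=0} (-4)^k x^k.
So the coefficient of x^15 is (-4)^15 = -1073741824.

-1073741824


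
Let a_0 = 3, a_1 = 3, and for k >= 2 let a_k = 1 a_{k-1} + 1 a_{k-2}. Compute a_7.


Iterating the recurrence forward:
a_0 = 3
a_1 = 3
a_2 = 1*3 + 1*3 = 6
a_3 = 1*6 + 1*3 = 9
a_4 = 1*9 + 1*6 = 15
a_5 = 1*15 + 1*9 = 24
a_6 = 1*24 + 1*15 = 39
a_7 = 1*39 + 1*24 = 63
So a_7 = 63.

63


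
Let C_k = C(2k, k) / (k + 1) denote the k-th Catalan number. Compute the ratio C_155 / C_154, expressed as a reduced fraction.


Using C_k = (2k)! / (k! (k+1)!), the ratio C_{k+1}/C_k simplifies to
C_{k+1}/C_k = [(2k+2)! / ((k+1)! (k+2)!)] * [k! (k+1)! / (2k)!]
 = (2k+2)(2k+1) / ((k+1)(k+2)) = 2(2k+1) / (k+2).
For k = 154: 2(2*154 + 1) / (154 + 2) = 618/156 = 103/26.

103/26


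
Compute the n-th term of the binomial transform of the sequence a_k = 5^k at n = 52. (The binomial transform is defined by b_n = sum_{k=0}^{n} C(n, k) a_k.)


With a_k = 5^k, b_n = sum_{k=0}^{n} C(n, k) 5^k = (1 + 5)^n by the binomial theorem.
For n = 52: (1 + 5)^52 = 6^52 = 29098125988731506183153025616435306561536.

29098125988731506183153025616435306561536


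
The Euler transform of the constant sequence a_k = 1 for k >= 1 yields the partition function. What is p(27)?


The Euler transform converts the sequence a_k = 1 into the number of integer partitions.
Using the recurrence or dynamic programming:
p(27) = 3010

3010


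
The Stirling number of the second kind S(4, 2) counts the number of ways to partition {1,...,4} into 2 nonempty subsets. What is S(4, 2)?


Using the explicit formula S(n,k) = (1/k!) sum_{j=0}^{k} (-1)^(k-j) C(k,j) j^n:
S(4, 2) = 7
Equivalently, S(n,k) is n! times the coefficient of x^n in the EGF (e^x - 1)^k / k!.

7


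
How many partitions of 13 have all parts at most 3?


Using the generating function (1-x)^(-1)(1-x^2)^(-1)(1-x^3)^(-1),
the coefficient of x^13 counts these restricted partitions.
Result = 21

21


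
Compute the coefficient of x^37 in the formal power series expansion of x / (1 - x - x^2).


Let f(x) = sum_{k>=0} a_k x^k. Multiplying f(x) * (1 - x - x^2) = x and matching coefficients gives a_0 = 0, a_1 = 1, and a_k = a_{k-1} + a_{k-2} for k >= 2. These are the Fibonacci numbers F_k.
Iterating from F_0 = 0, F_1 = 1:
F_0=0, F_1=1, F_2=1, F_3=2, F_4=3, F_5=5, F_6=8, F_7=13, F_8=21, F_9=34, ...
F_37 = 24157817.

24157817


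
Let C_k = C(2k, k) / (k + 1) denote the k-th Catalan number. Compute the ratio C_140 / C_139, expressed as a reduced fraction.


Using C_k = (2k)! / (k! (k+1)!), the ratio C_{k+1}/C_k simplifies to
C_{k+1}/C_k = [(2k+2)! / ((k+1)! (k+2)!)] * [k! (k+1)! / (2k)!]
 = (2k+2)(2k+1) / ((k+1)(k+2)) = 2(2k+1) / (k+2).
For k = 139: 2(2*139 + 1) / (139 + 2) = 558/141 = 186/47.

186/47


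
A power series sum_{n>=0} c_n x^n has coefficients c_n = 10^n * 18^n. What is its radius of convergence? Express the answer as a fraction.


By the root test (Cauchy-Hadamard), the radius is R = 1 / limsup_n |c_n|^(1/n).
Here |c_n|^(1/n) = (10^n * 18^n)^(1/n) = 10 * 18 = 180 for all n.
So R = 1/180 = 1/180.

1/180


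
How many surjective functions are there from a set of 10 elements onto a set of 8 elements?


By inclusion-exclusion on which target elements are missed, the number of surjections from an n-set onto a k-set is
surj(n, k) = sum_{j=0}^{k} (-1)^j C(k, j) (k - j)^n.
Equivalently surj(n, k) = k! * S(n, k), where S(n, k) is the Stirling number of the second kind.
For n = 10, k = 8:
S(10, 8) = 750, so
surj = 8! * 750 = 40320 * 750 = 30240000.

30240000


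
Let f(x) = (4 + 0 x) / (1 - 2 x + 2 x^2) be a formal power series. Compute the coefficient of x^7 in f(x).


Write f(x) = sum_{k>=0} a_k x^k. Multiplying both sides by 1 - 2 x + 2 x^2 gives
(1 - 2 x + 2 x^2) sum_{k>=0} a_k x^k = 4 + 0 x.
Matching coefficients:
 x^0: a_0 = 4
 x^1: a_1 - 2 a_0 = 0  =>  a_1 = 2*4 + 0 = 8
 x^k (k >= 2): a_k = 2 a_{k-1} - 2 a_{k-2}.
Iterating: a_2 = 8, a_3 = 0, a_4 = -16, a_5 = -32, a_6 = -32, a_7 = 0.
So the coefficient of x^7 is 0.

0


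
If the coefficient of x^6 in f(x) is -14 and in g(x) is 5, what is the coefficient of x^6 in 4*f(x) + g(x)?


Scalar multiplication scales coefficients: 4 * -14 = -56.
Then add the g coefficient: -56 + 5
= -51

-51


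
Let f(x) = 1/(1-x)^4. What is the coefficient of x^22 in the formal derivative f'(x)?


Differentiate: d/dx [ 1/(1-x)^r ] = r / (1-x)^(r+1).
Here r = 4, so f'(x) = 4 / (1-x)^5.
The expansion of 1/(1-x)^(r+1) has coefficient of x^n equal to C(n+r, r).
So the coefficient of x^22 in f'(x) is
4 * C(26, 4) = 4 * 14950 = 59800

59800


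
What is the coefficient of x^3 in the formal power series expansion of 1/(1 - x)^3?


The expansion 1/(1 - x)^r = sum_{k>=0} C(k + r - 1, r - 1) x^k follows from the multiset / negative-binomial theorem (or from repeated differentiation of the geometric series).
For r = 3 and k = 3:
C(5, 2) = 120 / (2 * 6) = 10.

10


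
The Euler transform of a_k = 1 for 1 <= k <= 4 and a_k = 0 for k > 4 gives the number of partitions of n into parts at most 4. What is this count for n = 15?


Partitions of 15 into parts at most 4:
Using generating function (1-x)^(-1)(1-x^2)^(-1)...(1-x^4)^(-1),
the coefficient of x^15 = 54

54


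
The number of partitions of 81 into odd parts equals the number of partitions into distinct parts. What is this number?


Computing partitions of 81 into odd parts (1, 3, 5, ...):
Using the generating function prod_{k>=0} 1/(1-x^(2k+1)),
the count is 84756

84756


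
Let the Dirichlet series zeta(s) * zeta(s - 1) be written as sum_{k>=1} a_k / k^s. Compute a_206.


Convolution gives a_k = sum_{d | k} d * 1 = sum_{d | k} d = sigma(k), the sum of positive divisors of k.
For k = 206, the divisors are 1, 2, 103, 206, so
sigma(206) = 1 + 2 + 103 + 206 = 312.

312


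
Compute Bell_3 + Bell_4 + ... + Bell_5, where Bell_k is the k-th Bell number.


Recall Bell_k counts set partitions of a k-set (with Bell_0 = 1 by convention).
Bell_3 through Bell_5: 5, 15, 52
Sum = 5 + 15 + 52 = 72.

72


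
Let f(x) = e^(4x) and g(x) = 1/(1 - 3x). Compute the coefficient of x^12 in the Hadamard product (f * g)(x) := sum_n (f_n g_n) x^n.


Expanding: f_k = 4^k/k! (from e^(4x)) and g_k = 3^k (from 1/(1 - 3x)). So the Hadamard coefficient (f * g)_k = 4^k 3^k / k! = (12)^k / k!.
For k = 12: 12^12/12! = 8916100448256/479001600 = 35831808/1925.

35831808/1925


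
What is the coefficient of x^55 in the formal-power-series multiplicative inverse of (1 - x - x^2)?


Let the inverse be f(x) = sum_{k>=0} a_k x^k. From f(x) * (1 - x - x^2) = 1 and matching coefficients:
 x^0: a_0 = 1.
 x^1: a_1 - a_0 = 0, so a_1 = 1.
 x^k (k >= 2): a_k - a_{k-1} - a_{k-2} = 0, i.e. a_k = a_{k-1} + a_{k-2}.
This is the Fibonacci-type recurrence shifted so that a_0 = a_1 = 1.
Iterating: a_0=1, a_1=1, a_2=2, a_3=3, a_4=5, a_5=8, a_6=13, a_7=21, a_8=34, a_9=55, ...
a_55 = 225851433717.

225851433717


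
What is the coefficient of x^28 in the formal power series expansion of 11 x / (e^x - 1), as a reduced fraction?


The exponential generating function for Bernoulli numbers is
x / (e^x - 1) = sum_{k>=0} B_k x^k / k!.
So the coefficient of x^28 in 11 x / (e^x - 1) is 11 B_28 / 28!.
Computing: B_28 = -23749461029/870, 28! = 304888344611713860501504000000, giving
11 * -23749461029/870 / 304888344611713860501504000000 = -3392780147/3444842335223260501770240000000.

-3392780147/3444842335223260501770240000000


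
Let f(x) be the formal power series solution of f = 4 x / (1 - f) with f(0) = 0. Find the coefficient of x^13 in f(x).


Apply Lagrange inversion: f = 4 x * phi(f) with phi(t) = 1/(1 - t), so
[x^n] f = 4^n * (1/n) [t^(n-1)] phi(t)^n = 4^n * (1/n) [t^(n-1)] (1 - t)^(-n) = 4^n * (1/n) C(2n - 2, n - 1) = 4^n * C_{n-1}.
For n = 13: C_12 = C(24, 12) / 13 = 2704156/13 = 208012.
With the 4^13 = 67108864 factor, the coefficient is 67108864 * 208012 = 13959449018368.

13959449018368


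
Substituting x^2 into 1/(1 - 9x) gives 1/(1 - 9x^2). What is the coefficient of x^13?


Since 1/(1 - 9x^2) only has even powers of x,
the coefficient of x^13 (odd) is 0.

0


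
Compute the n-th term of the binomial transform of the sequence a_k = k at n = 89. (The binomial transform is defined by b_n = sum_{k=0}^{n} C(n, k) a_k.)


With a_k = k, b_n = sum_{k=0}^{n} C(n, k) k. Using k * C(n, k) = n * C(n-1, k-1) gives b_n = n * sum_{k>=1} C(n-1, k-1) = n * 2^(n-1).
For n = 89: 89 * 2^88 = 89 * 309485009821345068724781056 = 27544165874099711116505513984.

27544165874099711116505513984


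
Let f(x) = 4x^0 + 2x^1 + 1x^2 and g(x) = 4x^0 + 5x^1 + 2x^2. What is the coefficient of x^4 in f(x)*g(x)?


Cauchy product at x^4:
1*2
= 2

2


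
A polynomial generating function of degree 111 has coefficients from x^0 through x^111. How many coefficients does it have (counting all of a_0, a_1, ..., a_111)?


A polynomial of degree 111 takes the form a_0 + a_1 x + ... + a_111 x^111.
The number of coefficients is 111 + 1 = 112.

112


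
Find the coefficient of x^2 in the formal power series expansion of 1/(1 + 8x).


Write 1/(1 + c x) = 1/(1 - (-c) x) and apply the geometric-series identity
1/(1 - y) = sum_{k>=0} y^k to get 1/(1 + c x) = sum_{k>=0} (-c)^k x^k.
So the coefficient of x^k is (-c)^k = (-1)^k * c^k.
Here c = 8 and k = 2:
(-8)^2 = 1 * 64 = 64

64


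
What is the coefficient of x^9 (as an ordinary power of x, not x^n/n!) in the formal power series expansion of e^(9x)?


The exponential series is e^y = sum_{k>=0} y^k / k!. Substituting y = 9x gives
e^(9x) = sum_{k>=0} 9^k x^k / k!.
So the coefficient of x^n is a^n/n! with a = 9, n = 9:
9^9 / 9! = 387420489/362880 = 4782969/4480

4782969/4480


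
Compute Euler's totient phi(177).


phi(n) counts integers in [1, n] coprime to n. Using the multiplicative formula phi(n) = n * prod_{p | n} (1 - 1/p):
177 = 3 * 59, so
phi(177) = 177 * (1 - 1/3) * (1 - 1/59) = 116.

116


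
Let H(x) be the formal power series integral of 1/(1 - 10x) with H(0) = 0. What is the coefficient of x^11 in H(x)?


1/(1 - 10x) = sum_{k>=0} 10^k x^k. Integrating termwise with H(0) = 0:
H(x) = sum_{k>=0} 10^k x^(k+1) / (k+1) = sum_{m>=1} 10^(m-1) x^m / m.
For m = 11: 10^10/11 = 10000000000/11 = 10000000000/11.

10000000000/11


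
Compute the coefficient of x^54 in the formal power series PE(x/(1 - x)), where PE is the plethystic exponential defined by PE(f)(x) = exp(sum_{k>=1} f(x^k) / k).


For f(x) = x/(1 - x) we have
sum_{k>=1} f(x^k) / k = sum_{k>=1} (1/k) * x^k / (1 - x^k) = sum_{k, m >= 1} x^(k m) / k,
which after exponentiating simplifies to
PE(x/(1 - x)) = prod_{k>=1} 1 / (1 - x^k).
This is the generating function for the partition function p(n), so the coefficient of x^54 is p(54).
Computing p(54) by dynamic programming over parts 1, 2, ..., 54: p(54) = 386155.

386155


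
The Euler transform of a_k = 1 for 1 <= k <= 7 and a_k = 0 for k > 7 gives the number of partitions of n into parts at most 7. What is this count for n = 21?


Partitions of 21 into parts at most 7:
Using generating function (1-x)^(-1)(1-x^2)^(-1)...(1-x^7)^(-1),
the coefficient of x^21 = 436

436


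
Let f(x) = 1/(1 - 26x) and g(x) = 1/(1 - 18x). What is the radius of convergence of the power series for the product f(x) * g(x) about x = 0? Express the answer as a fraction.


The radius of 1/(1 - 26x) is 1/26 (nearest singularity at x = 1/26), and the radius of 1/(1 - 18x) is 1/18.
The product f(x)*g(x) = 1/((1 - 26x)(1 - 18x)) has singularities at both 1/26 and 1/18, so its radius of convergence is the distance to the nearest one:
min(1/26, 1/18) = 1/26.

1/26


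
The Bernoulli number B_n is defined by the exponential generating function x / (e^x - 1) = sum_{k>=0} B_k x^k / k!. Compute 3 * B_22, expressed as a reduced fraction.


Bernoulli numbers can also be computed recursively via B_0 = 1 and sum_{j=0}^{m} C(m+1, j) B_j = 0 for m >= 1. Odd-index Bernoulli numbers vanish for k >= 3.
Computing B_22 = 854513/138, so 3 * B_22 = 3 * 854513/138 = 854513/46.

854513/46


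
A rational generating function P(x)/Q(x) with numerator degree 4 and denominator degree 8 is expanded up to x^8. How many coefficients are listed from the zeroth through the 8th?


Expanding up to x^8 gives the coefficients for x^0, x^1, ..., x^8.
That is 8 + 1 = 9 coefficients in total.

9


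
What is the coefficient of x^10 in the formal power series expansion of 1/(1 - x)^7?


The expansion 1/(1 - x)^r = sum_{k>=0} C(k + r - 1, r - 1) x^k follows from the multiset / negative-binomial theorem (or from repeated differentiation of the geometric series).
For r = 7 and k = 10:
C(16, 6) = 20922789888000 / (720 * 3628800) = 8008.

8008


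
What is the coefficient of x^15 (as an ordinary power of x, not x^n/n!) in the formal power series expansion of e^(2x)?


The exponential series is e^y = sum_{k>=0} y^k / k!. Substituting y = 2x gives
e^(2x) = sum_{k>=0} 2^k x^k / k!.
So the coefficient of x^n is a^n/n! with a = 2, n = 15:
2^15 / 15! = 32768/1307674368000 = 16/638512875

16/638512875


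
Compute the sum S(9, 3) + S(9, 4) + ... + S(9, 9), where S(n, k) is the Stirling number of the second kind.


By definition, S(n, k) counts partitions of an n-set into exactly k nonempty blocks.
Computing row n = 9 for k = 3..9:
S(9, k): 3025, 7770, 6951, 2646, 462, 36, 1
Sum = 20891.

20891


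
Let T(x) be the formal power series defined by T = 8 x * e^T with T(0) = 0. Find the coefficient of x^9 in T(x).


Apply the Lagrange inversion formula: if T = 8 x * phi(T) with phi(t) = e^t, then
[x^n] T = 8^n * (1/n) [t^(n-1)] phi(t)^n = 8^n * (1/n) [t^(n-1)] e^(n t) = 8^n * (1/n) * n^(n-1) / (n-1)! = 8^n * n^(n-1) / n!.
When c = 1 this is the Cayley count of rooted labeled trees on n vertices, divided by n!.
For n = 9: 8^9 * 9^8 / 9! = 134217728 * 43046721/362880 = 557256278016/35.

557256278016/35


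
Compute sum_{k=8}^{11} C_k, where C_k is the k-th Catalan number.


C_8 through C_11: 1430, 4862, 16796, 58786
Sum = 1430 + 4862 + 16796 + 58786
= 81874

81874


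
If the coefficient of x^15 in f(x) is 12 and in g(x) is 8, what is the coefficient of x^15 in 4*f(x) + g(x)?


Scalar multiplication scales coefficients: 4 * 12 = 48.
Then add the g coefficient: 48 + 8
= 56

56


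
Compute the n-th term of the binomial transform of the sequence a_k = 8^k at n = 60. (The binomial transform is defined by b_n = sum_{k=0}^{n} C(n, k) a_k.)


With a_k = 8^k, b_n = sum_{k=0}^{n} C(n, k) 8^k = (1 + 8)^n by the binomial theorem.
For n = 60: (1 + 8)^60 = 9^60 = 1797010299914431210413179829509605039731475627537851106401.

1797010299914431210413179829509605039731475627537851106401


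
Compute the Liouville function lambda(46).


The Liouville function is lambda(k) = (-1)^Omega(k), where Omega(k) counts the prime factors of k with multiplicity.
Factoring: 46 = 2 * 23, so Omega(46) = 2.
lambda(46) = (-1)^2 = 1.

1


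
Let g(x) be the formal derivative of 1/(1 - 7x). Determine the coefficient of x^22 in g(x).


Differentiate termwise: d/dx sum_{k>=0} 7^k x^k = sum_{k>=1} k 7^k x^(k-1) = sum_{j>=0} (j+1) 7^(j+1) x^j.
Equivalently, d/dx [1/(1 - 7x)] = 7/(1 - 7x)^2.
For j = 22: 23 * 7^23 = 23 * 27368747340080916343 = 629481188821861075889.

629481188821861075889


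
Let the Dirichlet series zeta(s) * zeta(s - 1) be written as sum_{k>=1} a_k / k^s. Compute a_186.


Convolution gives a_k = sum_{d | k} d * 1 = sum_{d | k} d = sigma(k), the sum of positive divisors of k.
For k = 186, the divisors are 1, 2, 3, 6, 31, 62, 93, 186, so
sigma(186) = 1 + 2 + 3 + 6 + 31 + 62 + 93 + 186 = 384.

384


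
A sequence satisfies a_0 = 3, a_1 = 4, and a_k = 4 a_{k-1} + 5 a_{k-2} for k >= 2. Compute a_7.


The characteristic equation is t^2 - 4 t - 5 = 0, with roots r_1 = 5 and r_2 = -1 (so c_1 = r_1 + r_2, c_2 = -r_1 r_2 as required).
One can use the closed form a_n = A r_1^n + B r_2^n, but direct iteration is more reliable:
a_0 = 3, a_1 = 4, a_2 = 31, a_3 = 144, a_4 = 731, a_5 = 3644, a_6 = 18231, a_7 = 91144.
So a_7 = 91144.

91144


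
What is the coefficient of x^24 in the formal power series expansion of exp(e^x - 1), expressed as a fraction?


exp(e^x - 1) is the exponential generating function for the Bell numbers Bell_k: exp(e^x - 1) = sum_{k>=0} Bell_k x^k / k!.
So the coefficient of x^24 in exp(e^x - 1) is Bell_24 / 24!.
Computing: Bell_24 = 445958869294805289 and 24! = 620448401733239439360000, giving
445958869294805289/620448401733239439360000 = 148652956431601763/206816133911079813120000.

148652956431601763/206816133911079813120000


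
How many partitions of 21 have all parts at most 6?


Using the generating function (1-x)^(-1)(1-x^2)^(-1)...(1-x^6)^(-1),
the coefficient of x^21 counts these restricted partitions.
Result = 331

331


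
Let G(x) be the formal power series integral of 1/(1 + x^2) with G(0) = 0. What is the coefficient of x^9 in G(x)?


1/(1 + x^2) = sum_{j>=0} (-1)^j x^(2j). Integrating termwise with G(0) = 0:
G(x) = sum_{j>=0} (-1)^j x^(2j+1) / (2j+1) = arctan(x).
Only odd powers are nonzero. For x^9 write 9 = 2*4 + 1, giving
(-1)^4 / 9 = 1/9 = 1/9.

1/9


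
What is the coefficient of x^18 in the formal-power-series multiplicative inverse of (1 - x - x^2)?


Let the inverse be f(x) = sum_{k>=0} a_k x^k. From f(x) * (1 - x - x^2) = 1 and matching coefficients:
 x^0: a_0 = 1.
 x^1: a_1 - a_0 = 0, so a_1 = 1.
 x^k (k >= 2): a_k - a_{k-1} - a_{k-2} = 0, i.e. a_k = a_{k-1} + a_{k-2}.
This is the Fibonacci-type recurrence shifted so that a_0 = a_1 = 1.
Iterating: a_0=1, a_1=1, a_2=2, a_3=3, a_4=5, a_5=8, a_6=13, a_7=21, a_8=34, a_9=55, ...
a_18 = 4181.

4181


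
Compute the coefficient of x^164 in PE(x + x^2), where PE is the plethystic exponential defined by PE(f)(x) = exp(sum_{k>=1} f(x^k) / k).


With f(x) = x + x^2, the exponent is sum_{k>=1} (x^k + x^(2k)) / k = -ln(1 - x) - ln(1 - x^2). Exponentiating:
PE(x + x^2) = 1 / ((1 - x)(1 - x^2)).
This is the generating function for partitions of n into parts of size 1 or 2. The number of 2's can be any j in 0..82, and the rest are 1's, so
[x^164] = floor(164/2) + 1 = 83.

83


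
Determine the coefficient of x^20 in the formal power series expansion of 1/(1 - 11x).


The geometric series identity gives 1/(1 - c x) = sum_{k>=0} c^k x^k, so the coefficient of x^k is c^k.
Here c = 11 and k = 20.
Computing: 11^20 = 672749994932560009201

672749994932560009201


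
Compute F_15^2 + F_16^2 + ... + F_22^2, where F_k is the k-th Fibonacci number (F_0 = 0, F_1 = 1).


There is a standard identity sum_{k=0}^{N} F_k^2 = F_N * F_{N+1} (proved inductively from the telescoping relation F_k^2 = F_k F_{k+1} - F_{k-1} F_k). Then
sum_{k=15}^{22} F_k^2 = F_22 F_23 - F_14 F_15.
Computing: F_22 = 17711, F_23 = 28657, F_14 = 377, F_15 = 610.
Sum = 17711 * 28657 - 377 * 610 = 507314157.

507314157


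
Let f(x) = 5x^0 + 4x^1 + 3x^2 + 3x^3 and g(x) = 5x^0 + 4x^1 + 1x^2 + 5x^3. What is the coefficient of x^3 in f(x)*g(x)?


Cauchy product at x^3:
5*5 + 4*1 + 3*4 + 3*5
= 56

56


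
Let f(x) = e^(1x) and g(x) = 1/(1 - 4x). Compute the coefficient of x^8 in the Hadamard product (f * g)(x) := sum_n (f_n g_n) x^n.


Expanding: f_k = 1^k/k! (from e^(1x)) and g_k = 4^k (from 1/(1 - 4x)). So the Hadamard coefficient (f * g)_k = 1^k 4^k / k! = (4)^k / k!.
For k = 8: 4^8/8! = 65536/40320 = 512/315.

512/315


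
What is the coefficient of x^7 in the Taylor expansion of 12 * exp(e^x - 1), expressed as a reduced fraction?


exp(e^x - 1) = sum_{k>=0} Bell_k x^k / k!, where Bell_k is the k-th Bell number.
So the coefficient of x^7 is 12 * Bell_7 / 7!.
Computing: Bell_7 = 877 and 7! = 5040, giving
12 * 877/5040 = 877/420.

877/420


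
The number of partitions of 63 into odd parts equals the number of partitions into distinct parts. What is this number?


Computing partitions of 63 into odd parts (1, 3, 5, ...):
Using the generating function prod_{k>=0} 1/(1-x^(2k+1)),
the count is 14848

14848


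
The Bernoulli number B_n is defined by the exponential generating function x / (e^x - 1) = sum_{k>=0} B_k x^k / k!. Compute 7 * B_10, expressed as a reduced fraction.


Bernoulli numbers can also be computed recursively via B_0 = 1 and sum_{j=0}^{m} C(m+1, j) B_j = 0 for m >= 1. Odd-index Bernoulli numbers vanish for k >= 3.
Computing B_10 = 5/66, so 7 * B_10 = 7 * 5/66 = 35/66.

35/66


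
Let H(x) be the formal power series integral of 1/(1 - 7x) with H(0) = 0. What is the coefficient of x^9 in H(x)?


1/(1 - 7x) = sum_{k>=0} 7^k x^k. Integrating termwise with H(0) = 0:
H(x) = sum_{k>=0} 7^k x^(k+1) / (k+1) = sum_{m>=1} 7^(m-1) x^m / m.
For m = 9: 7^8/9 = 5764801/9 = 5764801/9.

5764801/9


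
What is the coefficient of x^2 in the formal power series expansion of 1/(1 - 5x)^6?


The general identity 1/(1 - c x)^r = sum_{k>=0} c^k C(k + r - 1, r - 1) x^k follows by substituting y = c x into 1/(1 - y)^r = sum_{k>=0} C(k + r - 1, r - 1) y^k.
For c = 5, r = 6, k = 2:
5^2 * C(7, 5) = 25 * 21 = 525.

525


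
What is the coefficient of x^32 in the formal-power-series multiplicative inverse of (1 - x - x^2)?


Let the inverse be f(x) = sum_{k>=0} a_k x^k. From f(x) * (1 - x - x^2) = 1 and matching coefficients:
 x^0: a_0 = 1.
 x^1: a_1 - a_0 = 0, so a_1 = 1.
 x^k (k >= 2): a_k - a_{k-1} - a_{k-2} = 0, i.e. a_k = a_{k-1} + a_{k-2}.
This is the Fibonacci-type recurrence shifted so that a_0 = a_1 = 1.
Iterating: a_0=1, a_1=1, a_2=2, a_3=3, a_4=5, a_5=8, a_6=13, a_7=21, a_8=34, a_9=55, ...
a_32 = 3524578.

3524578


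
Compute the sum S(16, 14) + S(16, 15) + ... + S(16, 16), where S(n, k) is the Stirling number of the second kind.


By definition, S(n, k) counts partitions of an n-set into exactly k nonempty blocks.
Computing row n = 16 for k = 14..16:
S(16, k): 6020, 120, 1
Sum = 6141.

6141


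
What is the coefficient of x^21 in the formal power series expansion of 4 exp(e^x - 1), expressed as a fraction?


exp(e^x - 1) is the exponential generating function for the Bell numbers Bell_k: exp(e^x - 1) = sum_{k>=0} Bell_k x^k / k!.
So the coefficient of x^21 in 4 exp(e^x - 1) is 4 Bell_21 / 21!.
Computing: Bell_21 = 474869816156751 and 21! = 51090942171709440000, giving
4 * 474869816156751/51090942171709440000 = 158289938718917/4257578514309120000.

158289938718917/4257578514309120000


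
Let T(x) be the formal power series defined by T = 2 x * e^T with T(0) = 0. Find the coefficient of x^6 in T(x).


Apply the Lagrange inversion formula: if T = 2 x * phi(T) with phi(t) = e^t, then
[x^n] T = 2^n * (1/n) [t^(n-1)] phi(t)^n = 2^n * (1/n) [t^(n-1)] e^(n t) = 2^n * (1/n) * n^(n-1) / (n-1)! = 2^n * n^(n-1) / n!.
When c = 1 this is the Cayley count of rooted labeled trees on n vertices, divided by n!.
For n = 6: 2^6 * 6^5 / 6! = 64 * 7776/720 = 3456/5.

3456/5


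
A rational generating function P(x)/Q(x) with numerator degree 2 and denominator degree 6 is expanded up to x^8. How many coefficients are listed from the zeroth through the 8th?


Expanding up to x^8 gives the coefficients for x^0, x^1, ..., x^8.
That is 8 + 1 = 9 coefficients in total.

9


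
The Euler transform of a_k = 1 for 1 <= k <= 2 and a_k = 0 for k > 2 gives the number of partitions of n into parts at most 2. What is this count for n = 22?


Partitions of 22 into parts at most 2:
Using generating function (1-x)^(-1)(1-x^2)^(-1),
the coefficient of x^22 = 12

12


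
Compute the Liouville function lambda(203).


The Liouville function is lambda(k) = (-1)^Omega(k), where Omega(k) counts the prime factors of k with multiplicity.
Factoring: 203 = 7 * 29, so Omega(203) = 2.
lambda(203) = (-1)^2 = 1.

1


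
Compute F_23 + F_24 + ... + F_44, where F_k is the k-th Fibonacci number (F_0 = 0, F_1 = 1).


Use the identity sum_{k=0}^{N} F_k = F_{N+2} - 1 (which follows from F_{k+2} - F_{k+1} = F_k). Then
sum_{k=23}^{44} F_k = (F_{46} - 1) - (F_{24} - 1) = F_{46} - F_{24}.
Computing: F_{46} = 1836311903, F_{24} = 46368, so
Sum = 1836311903 - 46368 = 1836265535.

1836265535


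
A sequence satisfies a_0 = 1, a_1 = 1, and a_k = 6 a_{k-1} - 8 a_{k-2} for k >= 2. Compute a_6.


The characteristic equation is t^2 - 6 t + 8 = 0, with roots r_1 = 4 and r_2 = 2 (so c_1 = r_1 + r_2, c_2 = -r_1 r_2 as required).
One can use the closed form a_n = A r_1^n + B r_2^n, but direct iteration is more reliable:
a_0 = 1, a_1 = 1, a_2 = -2, a_3 = -20, a_4 = -104, a_5 = -464, a_6 = -1952.
So a_6 = -1952.

-1952


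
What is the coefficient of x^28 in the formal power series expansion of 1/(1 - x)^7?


The negative binomial / multiset identity is
1/(1 - x)^r = sum_{k>=0} C(k + r - 1, r - 1) x^k.
Here r = 7 and k = 28, so the coefficient is
C(28 + 6, 6) = C(34, 6)
= 1344904

1344904


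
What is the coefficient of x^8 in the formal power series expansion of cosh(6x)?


The Maclaurin series is cosh(t) = sum_{m>=0} t^(2m) / (2m)!, so substituting t = 6x, only even powers of x are nonzero, with coefficient of x^(2m) equal to 6^(2m) / (2m)!.
For x^8 the coefficient is 6^8/8! = 1679616/40320 = 1458/35.

1458/35


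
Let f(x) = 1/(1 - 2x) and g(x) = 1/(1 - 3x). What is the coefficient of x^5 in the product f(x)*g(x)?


The coefficient of x^n in f*g is the Cauchy product: sum_{k=0}^{n} a^k * b^(n-k).
With a=2, b=3, n=5:
sum_{k=0}^{5} 2^k * 3^(5-k)
= 665

665


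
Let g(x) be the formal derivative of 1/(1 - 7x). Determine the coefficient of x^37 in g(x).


Differentiate termwise: d/dx sum_{k>=0} 7^k x^k = sum_{k>=1} k 7^k x^(k-1) = sum_{j>=0} (j+1) 7^(j+1) x^j.
Equivalently, d/dx [1/(1 - 7x)] = 7/(1 - 7x)^2.
For j = 37: 38 * 7^38 = 38 * 129934811447123020117172145698449 = 4937522834990674764452541536541062.

4937522834990674764452541536541062


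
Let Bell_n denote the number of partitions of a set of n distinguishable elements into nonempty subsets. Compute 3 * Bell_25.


Bell_25 can be computed from the Bell triangle or from Dobinski's identity Bell_n = (1/e) * sum_{k>=0} k^n / k!.
Computing Bell_25 = 4638590332229999353.
Then 3 * 4638590332229999353 = 13915770996689998059.

13915770996689998059


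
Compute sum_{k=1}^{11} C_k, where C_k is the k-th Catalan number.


C_1 through C_11: 1, 2, 5, 14, 42, 132, 429, 1430, 4862, 16796, 58786
Sum = 1 + 2 + 5 + 14 + 42 + 132 + 429 + 1430 + 4862 + 16796 + 58786
= 82499

82499


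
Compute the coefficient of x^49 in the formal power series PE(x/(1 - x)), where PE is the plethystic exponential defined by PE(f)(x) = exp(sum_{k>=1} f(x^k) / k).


For f(x) = x/(1 - x) we have
sum_{k>=1} f(x^k) / k = sum_{k>=1} (1/k) * x^k / (1 - x^k) = sum_{k, m >= 1} x^(k m) / k,
which after exponentiating simplifies to
PE(x/(1 - x)) = prod_{k>=1} 1 / (1 - x^k).
This is the generating function for the partition function p(n), so the coefficient of x^49 is p(49).
Computing p(49) by dynamic programming over parts 1, 2, ..., 49: p(49) = 173525.

173525


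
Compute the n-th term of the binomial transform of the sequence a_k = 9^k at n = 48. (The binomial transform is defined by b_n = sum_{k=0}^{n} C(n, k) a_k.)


With a_k = 9^k, b_n = sum_{k=0}^{n} C(n, k) 9^k = (1 + 9)^n by the binomial theorem.
For n = 48: (1 + 9)^48 = 10^48 = 1000000000000000000000000000000000000000000000000.

1000000000000000000000000000000000000000000000000


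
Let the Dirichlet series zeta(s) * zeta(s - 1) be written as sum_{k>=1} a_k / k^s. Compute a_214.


Convolution gives a_k = sum_{d | k} d * 1 = sum_{d | k} d = sigma(k), the sum of positive divisors of k.
For k = 214, the divisors are 1, 2, 107, 214, so
sigma(214) = 1 + 2 + 107 + 214 = 324.

324


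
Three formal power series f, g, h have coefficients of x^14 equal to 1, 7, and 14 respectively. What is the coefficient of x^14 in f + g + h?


Series addition is componentwise:
1 + 7 + 14
= 22

22


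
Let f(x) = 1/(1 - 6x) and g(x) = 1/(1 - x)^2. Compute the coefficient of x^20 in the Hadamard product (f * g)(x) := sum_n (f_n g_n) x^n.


f has coefficients f_k = 6^k. For g = 1/(1 - x)^2 the coefficient is g_k = C(k + 1, 1) = k + 1. The Hadamard coefficient is (f * g)_k = 6^k * (k + 1).
For k = 20: 6^20 * 21 = 3656158440062976 * 21 = 76779327241322496.

76779327241322496


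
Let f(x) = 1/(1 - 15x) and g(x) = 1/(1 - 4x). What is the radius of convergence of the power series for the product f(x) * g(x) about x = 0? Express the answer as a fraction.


The radius of 1/(1 - 15x) is 1/15 (nearest singularity at x = 1/15), and the radius of 1/(1 - 4x) is 1/4.
The product f(x)*g(x) = 1/((1 - 15x)(1 - 4x)) has singularities at both 1/15 and 1/4, so its radius of convergence is the distance to the nearest one:
min(1/15, 1/4) = 1/15.

1/15


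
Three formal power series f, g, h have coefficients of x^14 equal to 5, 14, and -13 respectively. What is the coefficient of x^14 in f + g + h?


Series addition is componentwise:
5 + 14 + -13
= 6

6


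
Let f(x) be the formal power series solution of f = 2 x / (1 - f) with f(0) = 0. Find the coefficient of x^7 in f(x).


Apply Lagrange inversion: f = 2 x * phi(f) with phi(t) = 1/(1 - t), so
[x^n] f = 2^n * (1/n) [t^(n-1)] phi(t)^n = 2^n * (1/n) [t^(n-1)] (1 - t)^(-n) = 2^n * (1/n) C(2n - 2, n - 1) = 2^n * C_{n-1}.
For n = 7: C_6 = C(12, 6) / 7 = 924/7 = 132.
With the 2^7 = 128 factor, the coefficient is 128 * 132 = 16896.

16896


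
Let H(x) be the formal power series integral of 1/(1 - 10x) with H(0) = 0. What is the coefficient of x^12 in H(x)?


1/(1 - 10x) = sum_{k>=0} 10^k x^k. Integrating termwise with H(0) = 0:
H(x) = sum_{k>=0} 10^k x^(k+1) / (k+1) = sum_{m>=1} 10^(m-1) x^m / m.
For m = 12: 10^11/12 = 100000000000/12 = 25000000000/3.

25000000000/3


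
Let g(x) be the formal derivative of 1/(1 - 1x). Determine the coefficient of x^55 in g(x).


Differentiate termwise: d/dx sum_{k>=0} 1^k x^k = sum_{k>=1} k 1^k x^(k-1) = sum_{j>=0} (j+1) 1^(j+1) x^j.
Equivalently, d/dx [1/(1 - 1x)] = 1/(1 - 1x)^2.
For j = 55: 56 * 1^56 = 56 * 1 = 56.

56
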